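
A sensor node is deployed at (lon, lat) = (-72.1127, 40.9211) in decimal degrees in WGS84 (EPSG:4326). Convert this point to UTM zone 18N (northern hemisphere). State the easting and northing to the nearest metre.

E 743130 m, N 4534013 m

Zone 18 central meridian λ₀ = 6×18 − 183 = -75°; Δλ = +2.8873°.
Transverse Mercator on WGS84 with k₀ = 0.9996 gives E = 743130.479 m, N = 4534012.969 m.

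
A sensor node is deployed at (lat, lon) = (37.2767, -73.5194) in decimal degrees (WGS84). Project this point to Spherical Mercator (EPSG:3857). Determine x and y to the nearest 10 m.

x -8184140 m, y 4477750 m

Web Mercator is spherical with R = a = 6378137 m.
x = R·λ = 6378137 × -1.283155594 = -8184142.171 m.
y = R·ln tan(π/4 + φ/2) = 6378137 × 0.702046020 = 4477745.698 m.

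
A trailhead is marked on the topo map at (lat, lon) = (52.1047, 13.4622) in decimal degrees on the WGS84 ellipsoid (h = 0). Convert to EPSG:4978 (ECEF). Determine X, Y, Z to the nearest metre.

WGS84: a = 6378137 m, e² = 0.006694380; N(φ) = a/√(1−e²sin²φ) = 6391473.342 m.
X = (N+h)·cosφ·cosλ = 3817908.098 m; Y = (N+h)·cosφ·sinλ = 913935.076 m; Z = (N(1−e²)+h)·sinφ = 5009967.284 m.

X 3817908 m, Y 913935 m, Z 5009967 m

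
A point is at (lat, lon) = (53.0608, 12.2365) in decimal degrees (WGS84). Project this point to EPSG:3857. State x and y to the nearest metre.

x 1362161 m, y 6994252 m

Web Mercator is spherical with R = a = 6378137 m.
x = R·λ = 6378137 × 0.213567214 = 1362160.949 m.
y = R·ln tan(π/4 + φ/2) = 6378137 × 1.096597988 = 6994252.203 m.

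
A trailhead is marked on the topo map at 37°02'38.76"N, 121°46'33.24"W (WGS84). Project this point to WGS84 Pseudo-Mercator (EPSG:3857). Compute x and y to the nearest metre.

Web Mercator is spherical with R = a = 6378137 m.
x = R·λ = 6378137 × -2.125390405 = -13556031.179 m.
y = R·ln tan(π/4 + φ/2) = 6378137 × 0.696952032 = 4445255.542 m.

x -13556031 m, y 4445256 m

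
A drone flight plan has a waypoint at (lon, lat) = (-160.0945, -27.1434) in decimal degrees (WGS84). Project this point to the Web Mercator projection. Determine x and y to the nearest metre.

x -17821638 m, y -3141399 m

Web Mercator is spherical with R = a = 6378137 m.
x = R·λ = 6378137 × -2.794176139 = -17821638.219 m.
y = R·ln tan(π/4 + φ/2) = 6378137 × -0.492526130 = -3141399.136 m.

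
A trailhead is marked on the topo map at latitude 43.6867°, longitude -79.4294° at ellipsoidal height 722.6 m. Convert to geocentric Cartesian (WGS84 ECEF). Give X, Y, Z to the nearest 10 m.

WGS84: a = 6378137 m, e² = 0.006694380; N(φ) = a/√(1−e²sin²φ) = 6388346.706 m.
X = (N+h)·cosφ·cosλ = 847545.430 m; Y = (N+h)·cosφ·sinλ = -4541706.619 m; Z = (N(1−e²)+h)·sinφ = 4383484.152 m.

X 847550 m, Y -4541710 m, Z 4383480 m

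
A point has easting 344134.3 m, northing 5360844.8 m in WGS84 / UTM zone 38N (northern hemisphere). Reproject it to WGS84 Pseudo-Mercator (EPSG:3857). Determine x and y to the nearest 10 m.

x 4775040 m, y 6170560 m

Unproject from UTM 38N (λ₀ = 45°) → φ = 48.38149991°, λ = 42.89489948°.
Web Mercator (R = 6378137 m): x = 4775038.368 m, y = 6170559.133 m.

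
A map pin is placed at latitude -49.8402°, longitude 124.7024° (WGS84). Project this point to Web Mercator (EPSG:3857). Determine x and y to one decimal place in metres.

Web Mercator is spherical with R = a = 6378137 m.
x = R·λ = 6378137 × 2.176467465 = 13881807.669 m.
y = R·ln tan(π/4 + φ/2) = 6378137 × -1.006351408 = -6418647.152 m.

x 13881807.7 m, y -6418647.2 m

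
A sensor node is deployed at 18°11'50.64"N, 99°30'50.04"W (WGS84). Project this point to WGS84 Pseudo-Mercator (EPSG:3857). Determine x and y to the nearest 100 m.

x -11077800 m, y 2060700 m

Web Mercator is spherical with R = a = 6378137 m.
x = R·λ = 6378137 × -1.736845207 = -11077836.675 m.
y = R·ln tan(π/4 + φ/2) = 6378137 × 0.323082878 = 2060666.855 m.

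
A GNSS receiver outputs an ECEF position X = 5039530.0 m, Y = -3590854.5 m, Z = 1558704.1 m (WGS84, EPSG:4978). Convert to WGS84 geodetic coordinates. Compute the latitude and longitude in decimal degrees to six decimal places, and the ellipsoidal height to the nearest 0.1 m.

lat 14.229600°, lon -35.471300°, h 4418.9 m

λ = atan2(Y, X) = -35.47130022°; p = √(X²+Y²) = 6187980.2 m.
Bowring's method on WGS84 (a = 6378137 m, b = 6356752.314 m) gives φ = 14.22960005°, h = 4418.893 m.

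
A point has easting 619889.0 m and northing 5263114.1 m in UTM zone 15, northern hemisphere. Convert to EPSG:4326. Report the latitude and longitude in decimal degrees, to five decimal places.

lat 47.51040°, lon -91.40780°

Zone 15N: λ₀ = -93°, k₀ = 0.9996, false easting 500000 m.
Meridian distance M = (N − FN)/k₀ = 5265220.2 m.
Inverse transverse Mercator on WGS84 gives φ = 47.51040030°, λ = -91.40780039°.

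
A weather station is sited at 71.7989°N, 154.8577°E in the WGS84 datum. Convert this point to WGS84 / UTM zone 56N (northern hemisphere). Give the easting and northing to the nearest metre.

E 564755 m, N 7967499 m

Zone 56 central meridian λ₀ = 6×56 − 183 = 153°; Δλ = +1.8577°.
Transverse Mercator on WGS84 with k₀ = 0.9996 gives E = 564755.030 m, N = 7967499.076 m.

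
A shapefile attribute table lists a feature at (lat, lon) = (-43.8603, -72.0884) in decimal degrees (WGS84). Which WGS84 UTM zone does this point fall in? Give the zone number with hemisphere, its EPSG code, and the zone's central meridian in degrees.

Zone 18S (EPSG:32718), central meridian -75°

UTM zone = ⌊(λ + 180)/6⌋ + 1; -72.0884° ∈ [-78°, -72°) → zone 18.
Hemisphere: S (φ < 0).
Central meridian λ₀ = 6×18 − 183 = -75°.
EPSG code: 32718.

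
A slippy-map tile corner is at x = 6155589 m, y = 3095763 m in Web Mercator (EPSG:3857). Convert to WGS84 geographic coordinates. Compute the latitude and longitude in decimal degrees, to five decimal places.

lat 26.77800°, lon 55.29660°

R = 6378137 m. λ = x/R = 55.29659681°.
φ = 2·arctan(exp(y/R)) − 90° = 2·arctan(1.62478) − 90° = 26.77799955°.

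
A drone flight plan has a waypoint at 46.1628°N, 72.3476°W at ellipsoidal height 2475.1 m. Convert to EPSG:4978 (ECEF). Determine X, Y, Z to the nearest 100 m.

X 1342500 m, Y -4218500 m, Z 4579600 m

WGS84: a = 6378137 m, e² = 0.006694380; N(φ) = a/√(1−e²sin²φ) = 6389273.668 m.
X = (N+h)·cosφ·cosλ = 1342450.029 m; Y = (N+h)·cosφ·sinλ = -4218548.724 m; Z = (N(1−e²)+h)·sinφ = 4579584.672 m.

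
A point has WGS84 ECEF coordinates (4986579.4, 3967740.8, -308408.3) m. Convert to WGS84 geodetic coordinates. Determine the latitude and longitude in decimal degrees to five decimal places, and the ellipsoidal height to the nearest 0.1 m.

lat -2.78940°, lon 38.50870°, h 1886.3 m

λ = atan2(Y, X) = 38.50870023°; p = √(X²+Y²) = 6372514.5 m.
Bowring's method on WGS84 (a = 6378137 m, b = 6356752.314 m) gives φ = -2.78939998°, h = 1886.330 m.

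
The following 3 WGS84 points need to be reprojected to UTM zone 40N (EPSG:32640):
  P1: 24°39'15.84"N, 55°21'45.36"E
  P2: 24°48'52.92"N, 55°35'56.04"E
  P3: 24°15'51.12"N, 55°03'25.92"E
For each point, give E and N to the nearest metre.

UTM zone 40N: λ₀ = 57°, k₀ = 0.9996.
P1 (24.6544°, 55.3626°) → (334296.451, 2727668.706) m.
P2 (24.8147°, 55.5989°) → (358394.892, 2745156.734) m.
P3 (24.2642°, 55.0572°) → (302776.033, 2684852.116) m.

P1: E 334296 m, N 2727669 m; P2: E 358395 m, N 2745157 m; P3: E 302776 m, N 2684852 m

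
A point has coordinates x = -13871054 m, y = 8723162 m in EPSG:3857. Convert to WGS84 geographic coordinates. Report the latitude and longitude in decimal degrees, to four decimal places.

lat 61.4211°, lon -124.6058°

R = 6378137 m. λ = x/R = -124.60579815°.
φ = 2·arctan(exp(y/R)) − 90° = 2·arctan(3.92618) − 90° = 61.42110157°.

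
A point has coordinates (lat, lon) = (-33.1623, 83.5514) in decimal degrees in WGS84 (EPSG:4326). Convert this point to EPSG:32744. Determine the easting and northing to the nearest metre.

E 737936 m, N 6327821 m

Zone 44 central meridian λ₀ = 6×44 − 183 = 81°; Δλ = +2.5514°.
Transverse Mercator on WGS84 with k₀ = 0.9996 gives E = 737935.650 m, N = 6327821.171 m.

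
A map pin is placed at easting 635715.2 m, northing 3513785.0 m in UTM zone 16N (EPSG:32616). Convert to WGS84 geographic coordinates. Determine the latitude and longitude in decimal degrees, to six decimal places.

lat 31.751500°, lon -85.567100°

Zone 16N: λ₀ = -87°, k₀ = 0.9996, false easting 500000 m.
Meridian distance M = (N − FN)/k₀ = 3515191.1 m.
Inverse transverse Mercator on WGS84 gives φ = 31.75149963°, λ = -85.56709985°.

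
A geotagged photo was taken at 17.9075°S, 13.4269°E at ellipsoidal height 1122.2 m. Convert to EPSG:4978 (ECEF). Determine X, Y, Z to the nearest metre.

X 5906162 m, Y 1409977 m, Z -1948990 m

WGS84: a = 6378137 m, e² = 0.006694380; N(φ) = a/√(1−e²sin²φ) = 6380156.377 m.
X = (N+h)·cosφ·cosλ = 5906162.404 m; Y = (N+h)·cosφ·sinλ = 1409976.966 m; Z = (N(1−e²)+h)·sinφ = -1948990.170 m.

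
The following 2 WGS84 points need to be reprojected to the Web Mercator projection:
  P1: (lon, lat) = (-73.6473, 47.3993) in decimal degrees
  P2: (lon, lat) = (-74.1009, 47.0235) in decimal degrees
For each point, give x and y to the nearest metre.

P1: x -8198380 m, y 6007495 m; P2: x -8248874 m, y 5945911 m

Web Mercator: x = R·λ, y = R·ln tan(π/4+φ/2), R = 6378137 m.
P1 (47.3993°, -73.6473°) → (-8198379.934, 6007495.293) m.
P2 (47.0235°, -74.1009°) → (-8248874.455, 5945910.714) m.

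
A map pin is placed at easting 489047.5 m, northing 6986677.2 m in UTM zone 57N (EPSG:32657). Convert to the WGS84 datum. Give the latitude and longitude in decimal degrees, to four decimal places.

lat 63.0096°, lon 158.7837°

Zone 57N: λ₀ = 159°, k₀ = 0.9996, false easting 500000 m.
Meridian distance M = (N − FN)/k₀ = 6989473.0 m.
Inverse transverse Mercator on WGS84 gives φ = 63.00959963°, λ = 158.78370068°.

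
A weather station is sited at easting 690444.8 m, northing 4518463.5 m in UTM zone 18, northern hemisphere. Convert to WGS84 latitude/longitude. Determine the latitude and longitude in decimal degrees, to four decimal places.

Zone 18N: λ₀ = -75°, k₀ = 0.9996, false easting 500000 m.
Meridian distance M = (N − FN)/k₀ = 4520271.6 m.
Inverse transverse Mercator on WGS84 gives φ = 40.79510012°, λ = -72.74260020°.

lat 40.7951°, lon -72.7426°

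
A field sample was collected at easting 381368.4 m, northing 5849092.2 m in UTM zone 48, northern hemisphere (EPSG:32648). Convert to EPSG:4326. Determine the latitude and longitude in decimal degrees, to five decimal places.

Zone 48N: λ₀ = 105°, k₀ = 0.9996, false easting 500000 m.
Meridian distance M = (N − FN)/k₀ = 5851432.8 m.
Inverse transverse Mercator on WGS84 gives φ = 52.77860019°, λ = 103.24120058°.

lat 52.77860°, lon 103.24120°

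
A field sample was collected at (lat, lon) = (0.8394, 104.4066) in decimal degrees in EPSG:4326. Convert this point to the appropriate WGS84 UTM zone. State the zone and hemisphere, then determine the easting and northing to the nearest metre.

Longitude 104.4066° lies in the 6° band [102°, 108°), giving zone 48; latitude is north of the equator, so 48N.
Zone 48 central meridian λ₀ = 6×48 − 183 = 105°; Δλ = -0.5934°.
Transverse Mercator on WGS84 with k₀ = 0.9996 gives E = 433975.288 m, N = 92783.996 m.

Zone 48N: E 433975 m, N 92784 m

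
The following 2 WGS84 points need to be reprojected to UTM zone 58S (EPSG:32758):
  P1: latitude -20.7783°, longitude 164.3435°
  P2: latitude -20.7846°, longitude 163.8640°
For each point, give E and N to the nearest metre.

P1: E 431669 m, N 7702249 m; P2: E 381762 m, N 7701275 m

UTM zone 58S: λ₀ = 165°, k₀ = 0.9996.
P1 (-20.7783°, 164.3435°) → (431669.366, 7702249.311) m.
P2 (-20.7846°, 163.8640°) → (381762.481, 7701274.990) m.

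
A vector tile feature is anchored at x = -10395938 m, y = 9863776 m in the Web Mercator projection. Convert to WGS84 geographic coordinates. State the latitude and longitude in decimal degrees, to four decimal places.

lat 65.9522°, lon -93.3883°

R = 6378137 m. λ = x/R = -93.38829998°.
φ = 2·arctan(exp(y/R)) − 90° = 2·arctan(4.69500) − 90° = 65.95220079°.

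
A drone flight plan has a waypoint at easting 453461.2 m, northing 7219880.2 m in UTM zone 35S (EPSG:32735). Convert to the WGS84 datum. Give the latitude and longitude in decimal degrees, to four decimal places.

lat -25.1363°, lon 26.5383°

Zone 35S: λ₀ = 27°, k₀ = 0.9996, false easting 500000 m, false northing 10000000 m.
Meridian distance M = (N − FN)/k₀ = -2781232.3 m.
Inverse transverse Mercator on WGS84 gives φ = -25.13629963°, λ = 26.53830009°.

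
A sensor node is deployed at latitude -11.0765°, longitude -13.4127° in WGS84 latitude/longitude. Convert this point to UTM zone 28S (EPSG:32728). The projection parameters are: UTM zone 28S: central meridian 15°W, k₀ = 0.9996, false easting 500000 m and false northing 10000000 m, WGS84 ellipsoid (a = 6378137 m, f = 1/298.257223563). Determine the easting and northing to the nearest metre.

E 673379 m, N 8775100 m

Zone 28 central meridian λ₀ = 6×28 − 183 = -15°; Δλ = +1.5873°.
Transverse Mercator on WGS84 with k₀ = 0.9996 gives E = 673378.564 m, N = 8775100.422 m.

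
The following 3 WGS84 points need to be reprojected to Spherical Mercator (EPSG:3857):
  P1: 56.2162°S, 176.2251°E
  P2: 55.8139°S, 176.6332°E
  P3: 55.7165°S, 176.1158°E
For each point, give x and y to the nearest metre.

Web Mercator: x = R·λ, y = R·ln tan(π/4+φ/2), R = 6378137 m.
P1 (-56.2162°, 176.2251°) → (19617288.397, -7601575.902) m.
P2 (-55.8139°, 176.6332°) → (19662717.881, -7521457.259) m.
P3 (-55.7165°, 176.1158°) → (19605121.177, -7502184.592) m.

P1: x 19617288 m, y -7601576 m; P2: x 19662718 m, y -7521457 m; P3: x 19605121 m, y -7502185 m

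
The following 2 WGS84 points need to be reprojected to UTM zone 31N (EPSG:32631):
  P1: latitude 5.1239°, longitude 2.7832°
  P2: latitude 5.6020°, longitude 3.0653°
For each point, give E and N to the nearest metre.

P1: E 475971 m, N 566364 m; P2: E 507232 m, N 619209 m

UTM zone 31N: λ₀ = 3°, k₀ = 0.9996.
P1 (5.1239°, 2.7832°) → (475971.293, 566364.100) m.
P2 (5.6020°, 3.0653°) → (507231.784, 619209.496) m.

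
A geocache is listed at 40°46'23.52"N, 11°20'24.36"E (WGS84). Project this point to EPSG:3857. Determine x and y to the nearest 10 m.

x 1262370 m, y 4978950 m

Web Mercator is spherical with R = a = 6378137 m.
x = R·λ = 6378137 × 0.197922083 = 1262374.158 m.
y = R·ln tan(π/4 + φ/2) = 6378137 × 0.780627016 = 4978946.053 m.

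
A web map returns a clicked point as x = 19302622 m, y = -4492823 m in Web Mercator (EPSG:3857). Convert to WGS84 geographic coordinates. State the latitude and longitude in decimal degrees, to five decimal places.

lat -37.38440°, lon 173.39840°

R = 6378137 m. λ = x/R = 173.39840366°.
φ = 2·arctan(exp(y/R)) − 90° = 2·arctan(0.49440) − 90° = -37.38439647°.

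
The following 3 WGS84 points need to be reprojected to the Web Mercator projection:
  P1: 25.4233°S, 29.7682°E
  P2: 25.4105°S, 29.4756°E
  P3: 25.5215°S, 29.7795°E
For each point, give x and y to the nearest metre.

Web Mercator: x = R·λ, y = R·ln tan(π/4+φ/2), R = 6378137 m.
P1 (-25.4233°, 29.7682°) → (3313780.866, -2927827.732) m.
P2 (-25.4105°, 29.4756°) → (3281208.783, -2926250.146) m.
P3 (-25.5215°, 29.7795°) → (3315038.776, -2939936.357) m.

P1: x 3313781 m, y -2927828 m; P2: x 3281209 m, y -2926250 m; P3: x 3315039 m, y -2939936 m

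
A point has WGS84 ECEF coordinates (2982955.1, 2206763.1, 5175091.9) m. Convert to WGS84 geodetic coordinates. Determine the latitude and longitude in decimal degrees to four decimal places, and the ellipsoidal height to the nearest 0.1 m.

lat 54.5417°, lon 36.4937°, h 3852.1 m

λ = atan2(Y, X) = 36.49369974°; p = √(X²+Y²) = 3710501.9 m.
Bowring's method on WGS84 (a = 6378137 m, b = 6356752.314 m) gives φ = 54.54169995°, h = 3852.147 m.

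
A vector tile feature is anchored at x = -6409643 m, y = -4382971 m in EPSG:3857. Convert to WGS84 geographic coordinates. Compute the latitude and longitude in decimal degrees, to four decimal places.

R = 6378137 m. λ = x/R = -57.57880273°.
φ = 2·arctan(exp(y/R)) − 90° = 2·arctan(0.50299) − 90° = -36.59620186°.

lat -36.5962°, lon -57.5788°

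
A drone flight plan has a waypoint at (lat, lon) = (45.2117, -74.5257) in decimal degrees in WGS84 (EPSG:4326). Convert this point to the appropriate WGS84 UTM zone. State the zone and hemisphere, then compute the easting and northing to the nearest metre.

Longitude -74.5257° lies in the 6° band [-78°, -72°), giving zone 18; latitude is north of the equator, so 18N.
Zone 18 central meridian λ₀ = 6×18 − 183 = -75°; Δλ = +0.4743°.
Transverse Mercator on WGS84 with k₀ = 0.9996 gives E = 537244.178 m, N = 5006577.432 m.

Zone 18N: E 537244 m, N 5006577 m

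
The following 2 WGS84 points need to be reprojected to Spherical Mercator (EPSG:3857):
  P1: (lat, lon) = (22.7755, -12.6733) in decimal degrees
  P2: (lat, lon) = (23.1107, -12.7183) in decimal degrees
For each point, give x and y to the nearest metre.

P1: x -1410785 m, y 2604892 m; P2: x -1415795 m, y 2645411 m

Web Mercator: x = R·λ, y = R·ln tan(π/4+φ/2), R = 6378137 m.
P1 (22.7755°, -12.6733°) → (-1410785.303, 2604891.643) m.
P2 (23.1107°, -12.7183°) → (-1415794.680, 2645411.431) m.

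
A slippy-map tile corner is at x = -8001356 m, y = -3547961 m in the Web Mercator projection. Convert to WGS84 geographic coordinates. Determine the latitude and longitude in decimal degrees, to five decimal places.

lat -30.34490°, lon -71.87740°

R = 6378137 m. λ = x/R = -71.87740388°.
φ = 2·arctan(exp(y/R)) − 90° = 2·arctan(0.57334) − 90° = -30.34489992°.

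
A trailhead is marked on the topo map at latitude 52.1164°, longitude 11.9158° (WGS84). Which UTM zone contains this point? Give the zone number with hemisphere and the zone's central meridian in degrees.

UTM zone = ⌊(λ + 180)/6⌋ + 1; 11.9158° ∈ [6°, 12°) → zone 32.
Hemisphere: N (φ ≥ 0).
Central meridian λ₀ = 6×32 − 183 = 9°.

Zone 32N, central meridian 9°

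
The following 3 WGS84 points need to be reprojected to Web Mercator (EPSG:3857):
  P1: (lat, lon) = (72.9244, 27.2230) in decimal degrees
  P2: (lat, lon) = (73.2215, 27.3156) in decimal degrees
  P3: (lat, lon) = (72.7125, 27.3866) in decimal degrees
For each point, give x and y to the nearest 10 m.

P1: x 3030450 m, y 12094760 m; P2: x 3040760 m, y 12208350 m; P3: x 3048660 m, y 12014900 m

Web Mercator: x = R·λ, y = R·ln tan(π/4+φ/2), R = 6378137 m.
P1 (72.9244°, 27.2230°) → (3030450.498, 12094755.412) m.
P2 (73.2215°, 27.3156°) → (3040758.683, 12208351.210) m.
P3 (72.7125°, 27.3866°) → (3048662.367, 12014901.448) m.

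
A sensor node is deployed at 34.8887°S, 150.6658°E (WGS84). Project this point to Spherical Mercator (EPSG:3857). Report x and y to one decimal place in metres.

x 16772040.1 m, y -4148766.2 m

Web Mercator is spherical with R = a = 6378137 m.
x = R·λ = 6378137 × 2.629614280 = 16772040.136 m.
y = R·ln tan(π/4 + φ/2) = 6378137 × -0.650466772 = -4148766.186 m.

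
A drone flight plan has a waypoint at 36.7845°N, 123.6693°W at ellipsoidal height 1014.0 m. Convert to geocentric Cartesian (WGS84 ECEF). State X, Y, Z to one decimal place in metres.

WGS84: a = 6378137 m, e² = 0.006694380; N(φ) = a/√(1−e²sin²φ) = 6385805.856 m.
X = (N+h)·cosφ·cosλ = -2835838.419 m; Y = (N+h)·cosφ·sinλ = -4257100.065 m; Z = (N(1−e²)+h)·sinφ = 3798873.764 m.

X -2835838.4 m, Y -4257100.1 m, Z 3798873.8 m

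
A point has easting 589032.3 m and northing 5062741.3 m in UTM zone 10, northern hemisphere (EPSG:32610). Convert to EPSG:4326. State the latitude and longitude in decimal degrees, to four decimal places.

lat 45.7125°, lon -121.8561°

Zone 10N: λ₀ = -123°, k₀ = 0.9996, false easting 500000 m.
Meridian distance M = (N − FN)/k₀ = 5064767.2 m.
Inverse transverse Mercator on WGS84 gives φ = 45.71249971°, λ = -121.85610017°.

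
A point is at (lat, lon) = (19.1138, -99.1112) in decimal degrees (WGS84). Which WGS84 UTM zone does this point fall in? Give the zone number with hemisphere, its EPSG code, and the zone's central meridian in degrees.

Zone 14N (EPSG:32614), central meridian -99°

UTM zone = ⌊(λ + 180)/6⌋ + 1; -99.1112° ∈ [-102°, -96°) → zone 14.
Hemisphere: N (φ ≥ 0).
Central meridian λ₀ = 6×14 − 183 = -99°.
EPSG code: 32614.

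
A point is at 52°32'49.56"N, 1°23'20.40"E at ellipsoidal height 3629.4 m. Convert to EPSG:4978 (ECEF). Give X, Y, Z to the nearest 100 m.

X 3887900 m, Y 94300 m, Z 5042900 m

WGS84: a = 6378137 m, e² = 0.006694380; N(φ) = a/√(1−e²sin²φ) = 6391633.830 m.
X = (N+h)·cosφ·cosλ = 3887874.688 m; Y = (N+h)·cosφ·sinλ = 94270.750 m; Z = (N(1−e²)+h)·sinφ = 5042934.703 m.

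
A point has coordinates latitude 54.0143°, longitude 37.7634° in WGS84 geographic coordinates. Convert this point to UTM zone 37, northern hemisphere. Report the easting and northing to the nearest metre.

E 418971 m, N 5985820 m

Zone 37 central meridian λ₀ = 6×37 − 183 = 39°; Δλ = -1.2366°.
Transverse Mercator on WGS84 with k₀ = 0.9996 gives E = 418971.160 m, N = 5985820.278 m.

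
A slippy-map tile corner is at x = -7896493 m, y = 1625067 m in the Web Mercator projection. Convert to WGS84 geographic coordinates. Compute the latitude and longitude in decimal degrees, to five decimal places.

lat 14.44280°, lon -70.93540°

R = 6378137 m. λ = x/R = -70.93540353°.
φ = 2·arctan(exp(y/R)) − 90° = 2·arctan(1.29019) − 90° = 14.44279697°.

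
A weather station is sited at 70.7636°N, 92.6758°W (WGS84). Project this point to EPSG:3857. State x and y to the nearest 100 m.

Web Mercator is spherical with R = a = 6378137 m.
x = R·λ = 6378137 × -1.617497847 = -10316622.865 m.
y = R·ln tan(π/4 + φ/2) = 6378137 × 1.775114207 = 11321921.603 m.

x -10316600 m, y 11321900 m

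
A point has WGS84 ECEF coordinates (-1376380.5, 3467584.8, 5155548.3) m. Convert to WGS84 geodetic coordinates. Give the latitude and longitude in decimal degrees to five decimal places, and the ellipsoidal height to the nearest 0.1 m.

λ = atan2(Y, X) = 111.64949964°; p = √(X²+Y²) = 3730759.7 m.
Bowring's method on WGS84 (a = 6378137 m, b = 6356752.314 m) gives φ = 54.29159978°, h = -254.378 m.

lat 54.29160°, lon 111.64950°, h -254.4 m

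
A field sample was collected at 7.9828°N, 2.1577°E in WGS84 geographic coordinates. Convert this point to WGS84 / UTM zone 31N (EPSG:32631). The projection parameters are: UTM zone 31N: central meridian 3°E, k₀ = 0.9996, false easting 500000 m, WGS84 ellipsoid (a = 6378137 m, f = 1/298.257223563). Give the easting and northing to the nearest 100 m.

Zone 31 central meridian λ₀ = 6×31 − 183 = 3°; Δλ = -0.8423°.
Transverse Mercator on WGS84 with k₀ = 0.9996 gives E = 407172.102 m, N = 882491.129 m.

E 407200 m, N 882500 m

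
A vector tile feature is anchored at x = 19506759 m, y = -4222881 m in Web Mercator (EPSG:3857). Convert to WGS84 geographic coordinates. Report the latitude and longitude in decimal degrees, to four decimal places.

lat -35.4330°, lon 175.2322°

R = 6378137 m. λ = x/R = 175.23219753°.
φ = 2·arctan(exp(y/R)) − 90° = 2·arctan(0.51577) − 90° = -35.43300060°.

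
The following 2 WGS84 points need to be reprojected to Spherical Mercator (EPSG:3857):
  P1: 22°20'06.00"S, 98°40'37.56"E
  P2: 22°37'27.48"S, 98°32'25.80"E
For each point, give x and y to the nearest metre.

Web Mercator: x = R·λ, y = R·ln tan(π/4+φ/2), R = 6378137 m.
P1 (-22.3350°, 98.6771°) → (10984684.525, -2551793.795) m.
P2 (-22.6243°, 98.5405°) → (10969478.283, -2586646.867) m.

P1: x 10984685 m, y -2551794 m; P2: x 10969478 m, y -2586647 m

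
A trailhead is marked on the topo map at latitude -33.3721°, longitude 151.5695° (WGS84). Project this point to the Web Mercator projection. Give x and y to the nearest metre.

Web Mercator is spherical with R = a = 6378137 m.
x = R·λ = 6378137 × 2.645386821 = 16872639.560 m.
y = R·ln tan(π/4 + φ/2) = 6378137 × -0.618487626 = -3944798.809 m.

x 16872640 m, y -3944799 m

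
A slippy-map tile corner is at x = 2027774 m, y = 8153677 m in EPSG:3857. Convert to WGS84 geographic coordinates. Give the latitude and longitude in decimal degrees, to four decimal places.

lat 58.8762°, lon 18.2158°

R = 6378137 m. λ = x/R = 18.21580377°.
φ = 2·arctan(exp(y/R)) − 90° = 2·arctan(3.59081) − 90° = 58.87620032°.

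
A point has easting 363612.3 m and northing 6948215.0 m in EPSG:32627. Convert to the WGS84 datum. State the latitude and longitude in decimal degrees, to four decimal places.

lat 62.6393°, lon -23.6604°

Zone 27N: λ₀ = -21°, k₀ = 0.9996, false easting 500000 m.
Meridian distance M = (N − FN)/k₀ = 6950995.4 m.
Inverse transverse Mercator on WGS84 gives φ = 62.63929969°, λ = -23.66040021°.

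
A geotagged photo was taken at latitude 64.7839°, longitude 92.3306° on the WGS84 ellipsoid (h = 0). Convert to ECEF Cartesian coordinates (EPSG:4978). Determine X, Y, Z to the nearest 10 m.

X -110800 m, Y 2722520 m, Z 5747490 m

WGS84: a = 6378137 m, e² = 0.006694380; N(φ) = a/√(1−e²sin²φ) = 6395683.063 m.
X = (N+h)·cosφ·cosλ = -110804.157 m; Y = (N+h)·cosφ·sinλ = 2722521.547 m; Z = (N(1−e²)+h)·sinφ = 5747486.460 m.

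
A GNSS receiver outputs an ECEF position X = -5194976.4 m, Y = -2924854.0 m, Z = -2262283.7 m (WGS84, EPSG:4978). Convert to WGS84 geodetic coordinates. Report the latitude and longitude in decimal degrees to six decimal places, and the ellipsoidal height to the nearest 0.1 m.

λ = atan2(Y, X) = -150.61979980°; p = √(X²+Y²) = 5961757.4 m.
Bowring's method on WGS84 (a = 6378137 m, b = 6356752.314 m) gives φ = -20.90800036°, h = 1123.490 m.

lat -20.908000°, lon -150.619800°, h 1123.5 m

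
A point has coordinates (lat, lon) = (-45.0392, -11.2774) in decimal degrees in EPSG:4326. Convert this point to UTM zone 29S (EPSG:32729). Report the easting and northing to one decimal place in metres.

E 320628.5 m, N 5010171.8 m

Zone 29 central meridian λ₀ = 6×29 − 183 = -9°; Δλ = -2.2774°.
Transverse Mercator on WGS84 with k₀ = 0.9996 gives E = 320628.475 m, N = 5010171.846 m.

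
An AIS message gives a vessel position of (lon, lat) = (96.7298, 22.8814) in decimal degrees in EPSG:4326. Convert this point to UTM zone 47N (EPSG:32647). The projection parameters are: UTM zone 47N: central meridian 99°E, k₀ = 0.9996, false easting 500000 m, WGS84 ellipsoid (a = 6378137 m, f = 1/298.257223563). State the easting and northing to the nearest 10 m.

E 267100 m, N 2532190 m

Zone 47 central meridian λ₀ = 6×47 − 183 = 99°; Δλ = -2.2702°.
Transverse Mercator on WGS84 with k₀ = 0.9996 gives E = 267100.868 m, N = 2532185.563 m.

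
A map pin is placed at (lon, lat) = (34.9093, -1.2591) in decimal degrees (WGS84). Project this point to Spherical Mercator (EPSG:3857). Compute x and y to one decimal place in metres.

Web Mercator is spherical with R = a = 6378137 m.
x = R·λ = 6378137 × 0.609282225 = 3886085.500 m.
y = R·ln tan(π/4 + φ/2) = 6378137 × -0.021977210 = -140173.653 m.

x 3886085.5 m, y -140173.7 m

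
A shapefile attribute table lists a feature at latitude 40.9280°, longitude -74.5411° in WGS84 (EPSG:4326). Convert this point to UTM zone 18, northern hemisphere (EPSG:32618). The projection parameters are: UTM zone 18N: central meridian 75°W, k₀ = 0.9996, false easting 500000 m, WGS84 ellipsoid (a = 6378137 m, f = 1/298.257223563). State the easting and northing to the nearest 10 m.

E 538640 m, N 4530870 m

Zone 18 central meridian λ₀ = 6×18 − 183 = -75°; Δλ = +0.4589°.
Transverse Mercator on WGS84 with k₀ = 0.9996 gives E = 538636.220 m, N = 4530865.792 m.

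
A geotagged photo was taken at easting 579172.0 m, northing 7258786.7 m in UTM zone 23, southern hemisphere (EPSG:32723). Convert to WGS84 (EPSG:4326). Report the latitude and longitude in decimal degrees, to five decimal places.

lat -24.78360°, lon -44.21680°

Zone 23S: λ₀ = -45°, k₀ = 0.9996, false easting 500000 m, false northing 10000000 m.
Meridian distance M = (N − FN)/k₀ = -2742310.2 m.
Inverse transverse Mercator on WGS84 gives φ = -24.78360024°, λ = -44.21679958°.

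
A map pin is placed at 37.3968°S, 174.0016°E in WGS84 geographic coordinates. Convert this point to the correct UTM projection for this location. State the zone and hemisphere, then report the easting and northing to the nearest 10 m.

Longitude 174.0016° lies in the 6° band [174°, 180°), giving zone 60; latitude is south of the equator, so 60S.
Zone 60 central meridian λ₀ = 6×60 − 183 = 177°; Δλ = -2.9984°.
Transverse Mercator on WGS84 with k₀ = 0.9996 gives E = 234574.822 m, N = 5856887.658 m.

Zone 60S: E 234570 m, N 5856890 m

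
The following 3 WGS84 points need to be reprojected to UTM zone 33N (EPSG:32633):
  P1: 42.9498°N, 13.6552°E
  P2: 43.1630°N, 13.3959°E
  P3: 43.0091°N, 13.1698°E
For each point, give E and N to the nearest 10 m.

UTM zone 33N: λ₀ = 15°, k₀ = 0.9996.
P1 (42.9498°, 13.6552°) → (390297.638, 4756117.475) m.
P2 (43.1630°, 13.3959°) → (369597.477, 4780164.829) m.
P3 (43.0091°, 13.1698°) → (350843.625, 4763450.593) m.

P1: E 390300 m, N 4756120 m; P2: E 369600 m, N 4780160 m; P3: E 350840 m, N 4763450 m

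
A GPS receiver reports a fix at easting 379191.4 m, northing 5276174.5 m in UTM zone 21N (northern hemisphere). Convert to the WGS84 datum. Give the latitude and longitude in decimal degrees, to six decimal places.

lat 47.627700°, lon -58.608000°

Zone 21N: λ₀ = -57°, k₀ = 0.9996, false easting 500000 m.
Meridian distance M = (N − FN)/k₀ = 5278285.8 m.
Inverse transverse Mercator on WGS84 gives φ = 47.62769961°, λ = -58.60799995°.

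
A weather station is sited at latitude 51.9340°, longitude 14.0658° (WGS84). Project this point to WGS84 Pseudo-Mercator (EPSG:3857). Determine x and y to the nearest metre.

Web Mercator is spherical with R = a = 6378137 m.
x = R·λ = 6378137 × 0.245494522 = 1565797.694 m.
y = R·ln tan(π/4 + φ/2) = 6378137 × 1.064292064 = 6788200.594 m.

x 1565798 m, y 6788201 m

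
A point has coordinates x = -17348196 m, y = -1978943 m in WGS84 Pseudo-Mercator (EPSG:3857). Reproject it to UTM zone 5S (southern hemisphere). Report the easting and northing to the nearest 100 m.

E 198300 m, N 8063000 m

Web Mercator inverse (R = 6378137 m) → φ = -17.49859923°, λ = -155.84149619°.
UTM 5S forward: E = 198251.088 m, N = 8063034.928 m.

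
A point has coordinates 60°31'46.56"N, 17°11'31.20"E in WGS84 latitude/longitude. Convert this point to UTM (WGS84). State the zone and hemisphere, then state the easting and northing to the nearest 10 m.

Zone 33N: E 620290 m, N 6712400 m

Longitude 17.1920° lies in the 6° band [12°, 18°), giving zone 33; latitude is north of the equator, so 33N.
Zone 33 central meridian λ₀ = 6×33 − 183 = 15°; Δλ = +2.1920°.
Transverse Mercator on WGS84 with k₀ = 0.9996 gives E = 620290.137 m, N = 6712397.553 m.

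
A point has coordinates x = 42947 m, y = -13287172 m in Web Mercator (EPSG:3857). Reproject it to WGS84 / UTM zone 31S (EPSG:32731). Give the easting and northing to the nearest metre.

E 428454 m, N 1585169 m

Web Mercator inverse (R = 6378137 m) → φ = -75.80340072°, λ = 0.38579947°.
UTM 31S forward: E = 428454.377 m, N = 1585168.998 m.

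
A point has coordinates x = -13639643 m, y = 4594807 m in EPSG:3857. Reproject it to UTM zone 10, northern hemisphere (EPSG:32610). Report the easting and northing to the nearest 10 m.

E 541470 m, N 4217990 m

Web Mercator inverse (R = 6378137 m) → φ = 38.10879982°, λ = -122.52699777°.
UTM 10N forward: E = 541467.016 m, N = 4217992.334 m.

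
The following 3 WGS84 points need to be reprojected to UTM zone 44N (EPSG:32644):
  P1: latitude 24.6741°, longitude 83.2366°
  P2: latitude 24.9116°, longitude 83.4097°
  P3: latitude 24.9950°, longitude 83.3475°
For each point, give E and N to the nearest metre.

UTM zone 44N: λ₀ = 81°, k₀ = 0.9996.
P1 (24.6741°, 83.2366°) → (726324.048, 2730706.791) m.
P2 (24.9116°, 83.4097°) → (743382.433, 2757316.048) m.
P3 (24.9950°, 83.3475°) → (736938.048, 2766445.821) m.

P1: E 726324 m, N 2730707 m; P2: E 743382 m, N 2757316 m; P3: E 736938 m, N 2766446 m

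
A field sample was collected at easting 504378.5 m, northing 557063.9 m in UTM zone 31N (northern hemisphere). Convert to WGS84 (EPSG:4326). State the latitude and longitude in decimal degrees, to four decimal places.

lat 5.0398°, lon 3.0395°

Zone 31N: λ₀ = 3°, k₀ = 0.9996, false easting 500000 m.
Meridian distance M = (N − FN)/k₀ = 557286.8 m.
Inverse transverse Mercator on WGS84 gives φ = 5.03980033°, λ = 3.03950017°.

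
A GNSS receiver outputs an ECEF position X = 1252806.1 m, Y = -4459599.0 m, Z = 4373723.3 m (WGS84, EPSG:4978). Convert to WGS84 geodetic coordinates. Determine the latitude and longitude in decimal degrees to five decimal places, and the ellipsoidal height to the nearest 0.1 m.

lat 43.54790°, lon -74.30870°, h 2761.7 m

λ = atan2(Y, X) = -74.30870014°; p = √(X²+Y²) = 4632229.1 m.
Bowring's method on WGS84 (a = 6378137 m, b = 6356752.314 m) gives φ = 43.54790026°, h = 2761.733 m.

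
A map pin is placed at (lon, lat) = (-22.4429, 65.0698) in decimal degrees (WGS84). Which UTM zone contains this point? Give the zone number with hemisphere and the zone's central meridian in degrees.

UTM zone = ⌊(λ + 180)/6⌋ + 1; -22.4429° ∈ [-24°, -18°) → zone 27.
Hemisphere: N (φ ≥ 0).
Central meridian λ₀ = 6×27 − 183 = -21°.

Zone 27N, central meridian -21°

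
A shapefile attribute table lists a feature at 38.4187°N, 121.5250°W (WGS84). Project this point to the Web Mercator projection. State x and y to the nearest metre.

Web Mercator is spherical with R = a = 6378137 m.
x = R·λ = 6378137 × -2.121011373 = -13528101.119 m.
y = R·ln tan(π/4 + φ/2) = 6378137 × 0.727288251 = 4638744.106 m.

x -13528101 m, y 4638744 m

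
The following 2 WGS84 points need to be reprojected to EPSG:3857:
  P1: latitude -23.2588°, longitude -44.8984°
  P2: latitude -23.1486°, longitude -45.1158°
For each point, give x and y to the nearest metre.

Web Mercator: x = R·λ, y = R·ln tan(π/4+φ/2), R = 6378137 m.
P1 (-23.2588°, -44.8984°) → (-4998067.025, -2663346.268) m.
P2 (-23.1486°, -45.1158°) → (-5022267.883, -2649999.213) m.

P1: x -4998067 m, y -2663346 m; P2: x -5022268 m, y -2649999 m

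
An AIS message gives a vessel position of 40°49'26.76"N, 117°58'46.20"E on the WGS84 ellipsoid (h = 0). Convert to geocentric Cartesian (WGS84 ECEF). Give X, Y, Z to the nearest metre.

WGS84: a = 6378137 m, e² = 0.006694380; N(φ) = a/√(1−e²sin²φ) = 6387280.575 m.
X = (N+h)·cosφ·cosλ = -2267609.213 m; Y = (N+h)·cosφ·sinλ = 4268436.267 m; Z = (N(1−e²)+h)·sinφ = 4147660.992 m.

X -2267609 m, Y 4268436 m, Z 4147661 m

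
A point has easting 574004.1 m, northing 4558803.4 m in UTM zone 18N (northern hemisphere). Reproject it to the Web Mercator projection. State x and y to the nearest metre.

x -8250745 m, y 5038514 m

Unproject from UTM 18N (λ₀ = -75°) → φ = 41.17719991°, λ = -74.11769990°.
Web Mercator (R = 6378137 m): x = -8250744.611 m, y = 5038513.849 m.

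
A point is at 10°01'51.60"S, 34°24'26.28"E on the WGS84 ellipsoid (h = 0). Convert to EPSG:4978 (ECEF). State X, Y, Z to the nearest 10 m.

WGS84: a = 6378137 m, e² = 0.006694380; N(φ) = a/√(1−e²sin²φ) = 6378784.801 m.
X = (N+h)·cosφ·cosλ = 5182313.849 m; Y = (N+h)·cosφ·sinλ = 3549374.266 m; Z = (N(1−e²)+h)·sinφ = -1103625.139 m.

X 5182310 m, Y 3549370 m, Z -1103630 m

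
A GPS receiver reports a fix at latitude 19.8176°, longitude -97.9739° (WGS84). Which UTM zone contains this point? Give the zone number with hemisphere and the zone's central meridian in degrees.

Zone 14N, central meridian -99°

UTM zone = ⌊(λ + 180)/6⌋ + 1; -97.9739° ∈ [-102°, -96°) → zone 14.
Hemisphere: N (φ ≥ 0).
Central meridian λ₀ = 6×14 − 183 = -99°.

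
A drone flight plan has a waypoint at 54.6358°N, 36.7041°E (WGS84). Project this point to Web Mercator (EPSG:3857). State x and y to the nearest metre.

x 4085882 m, y 7291501 m

Web Mercator is spherical with R = a = 6378137 m.
x = R·λ = 6378137 × 0.640607394 = 4085881.722 m.
y = R·ln tan(π/4 + φ/2) = 6378137 × 1.143202279 = 7291500.754 m.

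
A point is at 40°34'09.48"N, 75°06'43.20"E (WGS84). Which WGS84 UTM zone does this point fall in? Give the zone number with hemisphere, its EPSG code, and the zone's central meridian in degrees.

Zone 43N (EPSG:32643), central meridian 75°

UTM zone = ⌊(λ + 180)/6⌋ + 1; 75.1120° ∈ [72°, 78°) → zone 43.
Hemisphere: N (φ ≥ 0).
Central meridian λ₀ = 6×43 − 183 = 75°.
EPSG code: 32643.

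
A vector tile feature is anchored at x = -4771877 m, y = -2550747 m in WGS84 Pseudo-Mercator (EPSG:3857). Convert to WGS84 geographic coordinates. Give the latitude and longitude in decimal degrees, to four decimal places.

lat -22.3263°, lon -42.8665°

R = 6378137 m. λ = x/R = -42.86650043°.
φ = 2·arctan(exp(y/R)) − 90° = 2·arctan(0.67037) − 90° = -22.32630168°.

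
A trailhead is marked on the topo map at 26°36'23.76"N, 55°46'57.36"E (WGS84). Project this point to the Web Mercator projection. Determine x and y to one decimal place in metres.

x 6209690.6 m, y 3074407.0 m

Web Mercator is spherical with R = a = 6378137 m.
x = R·λ = 6378137 × 0.973590035 = 6209690.627 m.
y = R·ln tan(π/4 + φ/2) = 6378137 × 0.482022730 = 3074407.008 m.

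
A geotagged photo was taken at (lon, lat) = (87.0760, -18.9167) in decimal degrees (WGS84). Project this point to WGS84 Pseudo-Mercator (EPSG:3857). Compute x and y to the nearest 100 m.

Web Mercator is spherical with R = a = 6378137 m.
x = R·λ = 6378137 × 1.519762899 = 9693255.980 m.
y = R·ln tan(π/4 + φ/2) = 6378137 × -0.336325661 = -2145131.140 m.

x 9693300 m, y -2145100 m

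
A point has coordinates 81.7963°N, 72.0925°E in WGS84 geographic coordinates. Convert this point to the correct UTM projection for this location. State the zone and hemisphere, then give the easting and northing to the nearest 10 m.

Longitude 72.0925° lies in the 6° band [72°, 78°), giving zone 43; latitude is north of the equator, so 43N.
Zone 43 central meridian λ₀ = 6×43 − 183 = 75°; Δλ = -2.9075°.
Transverse Mercator on WGS84 with k₀ = 0.9996 gives E = 453701.243 m, N = 9083253.539 m.

Zone 43N: E 453700 m, N 9083250 m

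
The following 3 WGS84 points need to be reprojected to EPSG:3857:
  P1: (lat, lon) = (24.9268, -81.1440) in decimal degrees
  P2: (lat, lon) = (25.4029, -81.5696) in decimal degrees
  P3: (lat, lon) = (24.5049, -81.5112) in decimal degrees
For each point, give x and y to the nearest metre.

P1: x -9032909 m, y 2866756 m; P2: x -9080286 m, y 2925314 m; P3: x -9073785 m, y 2815054 m

Web Mercator: x = R·λ, y = R·ln tan(π/4+φ/2), R = 6378137 m.
P1 (24.9268°, -81.1440°) → (-9032908.761, 2866756.328) m.
P2 (25.4029°, -81.5696°) → (-9080286.336, 2925313.534) m.
P3 (24.5049°, -81.5112°) → (-9073785.278, 2815054.182) m.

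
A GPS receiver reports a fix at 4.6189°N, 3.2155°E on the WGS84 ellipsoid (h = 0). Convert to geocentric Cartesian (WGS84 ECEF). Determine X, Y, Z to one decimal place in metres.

X 6347552.0 m, Y 356605.8 m, Z 510189.6 m

WGS84: a = 6378137 m, e² = 0.006694380; N(φ) = a/√(1−e²sin²φ) = 6378275.446 m.
X = (N+h)·cosφ·cosλ = 6347551.986 m; Y = (N+h)·cosφ·sinλ = 356605.823 m; Z = (N(1−e²)+h)·sinφ = 510189.588 m.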